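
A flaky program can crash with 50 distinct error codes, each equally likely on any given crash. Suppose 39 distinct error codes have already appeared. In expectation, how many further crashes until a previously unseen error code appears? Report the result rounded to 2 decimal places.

4.55

The number of crashes until the next new error code is geometric with success probability 11/50, so its mean is 50/11.
E = 50/11 = 4.545.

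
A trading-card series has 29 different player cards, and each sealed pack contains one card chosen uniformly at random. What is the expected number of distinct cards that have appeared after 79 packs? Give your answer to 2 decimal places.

27.19

For each card, P(seen in 79 packs) = 1 - (28/29)^79 = 0.937.
By linearity of expectation, E[distinct seen] = 29·(1 - (28/29)^79) = 27.187.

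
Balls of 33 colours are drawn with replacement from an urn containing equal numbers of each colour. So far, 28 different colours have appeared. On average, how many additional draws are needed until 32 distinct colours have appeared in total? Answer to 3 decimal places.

42.350

From k distinct to k+1 distinct takes on average 33/(33-k) draws.
Sum over k = 28,...,31: E = 33/5 + 33/4 + 33/3 + 33/2 = 42.3500.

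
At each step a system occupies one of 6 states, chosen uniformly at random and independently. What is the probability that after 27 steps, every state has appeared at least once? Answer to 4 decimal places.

0.9566

By inclusion–exclusion over which states are missing,
P(all seen) = Σ_{j=0}^{6} (-1)^j C(6,j)((6-j)/6)^27
= 1.00000 - 0.04368 + 0.00026 - 0.00000 + 0.00000 - 0.00000 + 0.00000
= 0.95659.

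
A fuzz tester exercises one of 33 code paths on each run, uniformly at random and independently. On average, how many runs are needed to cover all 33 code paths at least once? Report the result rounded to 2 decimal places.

After k distinct code paths have appeared, the next run gives a new one with probability (33-k)/33, so the expected wait for the (k+1)-th is 33/(33-k).
E[T] = 33/33 + 33/32 + 33/31 + ... + 33/2 + 33/1 = 33·H_{33}.
H_{33} = 4.089, so E[T] = 134.930.

134.93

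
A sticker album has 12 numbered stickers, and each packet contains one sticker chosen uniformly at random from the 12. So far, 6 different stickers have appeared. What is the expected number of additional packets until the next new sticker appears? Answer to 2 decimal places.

The number of packets until the next new sticker is geometric with success probability 6/12, so its mean is 12/6.
E = 12/6 = 2.000.

2.00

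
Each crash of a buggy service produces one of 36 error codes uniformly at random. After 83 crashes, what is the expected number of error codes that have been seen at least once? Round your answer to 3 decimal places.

32.526

For each error code, P(seen in 83 crashes) = 1 - (35/36)^83 = 0.9035.
By linearity of expectation, E[distinct seen] = 36·(1 - (35/36)^83) = 32.5259.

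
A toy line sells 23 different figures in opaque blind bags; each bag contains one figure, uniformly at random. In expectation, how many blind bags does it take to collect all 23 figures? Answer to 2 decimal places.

85.89

After k distinct figures have appeared, the next blind bag gives a new one with probability (23-k)/23, so the expected wait for the (k+1)-th is 23/(23-k).
E[T] = 23/23 + 23/22 + 23/21 + ... + 23/2 + 23/1 = 23·H_{23}.
H_{23} = 3.734, so E[T] = 85.889.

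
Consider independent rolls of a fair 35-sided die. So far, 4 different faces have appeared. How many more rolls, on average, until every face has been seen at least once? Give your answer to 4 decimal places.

140.9536

With k distinct faces already seen, the next new one takes an expected 35/(35-k) rolls.
Sum over k = 4,...,34: E = 35/31 + 35/30 + 35/29 + ... + 35/2 + 35/1 = 140.95358.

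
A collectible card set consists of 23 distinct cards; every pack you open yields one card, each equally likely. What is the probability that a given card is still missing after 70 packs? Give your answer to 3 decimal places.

0.045

Each pack misses the fixed card with probability (23-1)/23 = 22/23, independently.
P(still missing after 70) = (22/23)^70 = 0.0445.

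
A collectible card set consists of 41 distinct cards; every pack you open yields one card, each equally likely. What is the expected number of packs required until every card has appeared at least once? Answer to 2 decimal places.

176.42

After k distinct cards have appeared, the next pack gives a new one with probability (41-k)/41, so the expected wait for the (k+1)-th is 41/(41-k).
E[T] = 41/41 + 41/40 + 41/39 + ... + 41/2 + 41/1 = 41·H_{41}.
H_{41} = 4.303, so E[T] = 176.420.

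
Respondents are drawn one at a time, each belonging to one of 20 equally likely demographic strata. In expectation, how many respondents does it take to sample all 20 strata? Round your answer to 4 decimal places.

71.9548

The wait to go from k to k+1 distinct strata is geometric with mean 20/(20-k).
E[T] = 20/20 + 20/19 + 20/18 + ... + 20/2 + 20/1 = 20·H_{20}.
H_{20} = 3.59774, so E[T] = 71.95479.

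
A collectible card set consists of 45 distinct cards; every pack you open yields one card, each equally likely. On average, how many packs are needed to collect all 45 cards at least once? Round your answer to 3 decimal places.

Split into phases: going from k distinct to k+1 distinct takes on average 45/(45-k) packs.
E[T] = 45/45 + 45/44 + 45/43 + ... + 45/2 + 45/1 = 45·H_{45}.
H_{45} = 4.3949, so E[T] = 197.7727.

197.773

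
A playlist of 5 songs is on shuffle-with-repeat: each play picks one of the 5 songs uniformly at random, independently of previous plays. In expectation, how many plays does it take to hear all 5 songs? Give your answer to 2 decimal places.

11.42

Split into phases: going from k distinct to k+1 distinct takes on average 5/(5-k) plays.
E[T] = 5/5 + 5/4 + 5/3 + 5/2 + 5/1 = 5·H_{5}.
H_{5} = 2.283, so E[T] = 11.417.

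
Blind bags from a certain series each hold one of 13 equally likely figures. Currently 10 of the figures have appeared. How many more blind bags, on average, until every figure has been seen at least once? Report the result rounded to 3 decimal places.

23.833

From k distinct to k+1 distinct takes on average 13/(13-k) blind bags.
Sum over k = 10,...,12: E = 13/3 + 13/2 + 13/1 = 23.8333.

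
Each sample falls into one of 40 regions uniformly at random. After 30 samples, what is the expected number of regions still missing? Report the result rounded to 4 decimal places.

For each region, P(unseen after 30) = (39/40)^30 = 0.46788.
By linearity of expectation, E[unseen] = 40·(39/40)^30 = 18.71537.

18.7154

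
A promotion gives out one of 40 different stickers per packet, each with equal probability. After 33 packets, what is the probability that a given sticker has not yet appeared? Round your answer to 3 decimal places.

0.434

Each packet misses the fixed sticker with probability (40-1)/40 = 39/40, independently.
P(still missing after 33) = (39/40)^33 = 0.4337.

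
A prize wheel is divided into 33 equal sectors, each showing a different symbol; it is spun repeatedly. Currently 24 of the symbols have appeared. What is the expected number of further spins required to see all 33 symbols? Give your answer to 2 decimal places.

From k distinct to k+1 distinct takes on average 33/(33-k) spins.
Sum over k = 24,...,32: E = 33/9 + 33/8 + 33/7 + ... + 33/2 + 33/1 = 93.356.

93.36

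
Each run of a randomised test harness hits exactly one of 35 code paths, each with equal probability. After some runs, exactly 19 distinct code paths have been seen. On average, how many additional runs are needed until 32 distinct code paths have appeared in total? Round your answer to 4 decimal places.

54.1588

With k distinct code paths already seen, the next new one takes an expected 35/(35-k) runs.
Sum over k = 19,...,31: E = 35/16 + 35/15 + 35/14 + ... + 35/5 + 35/4 = 54.15885.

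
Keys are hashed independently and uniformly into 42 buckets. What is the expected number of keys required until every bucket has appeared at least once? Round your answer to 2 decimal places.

Split into phases: going from k distinct to k+1 distinct takes on average 42/(42-k) keys.
E[T] = 42/42 + 42/41 + 42/40 + ... + 42/2 + 42/1 = 42·H_{42}.
H_{42} = 4.327, so E[T] = 181.723.

181.72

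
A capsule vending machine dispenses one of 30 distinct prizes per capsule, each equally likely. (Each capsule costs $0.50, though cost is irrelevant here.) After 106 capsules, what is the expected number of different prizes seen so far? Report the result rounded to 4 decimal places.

For each prize, P(seen in 106 capsules) = 1 - (29/30)^106 = 0.97250.
By linearity of expectation, E[distinct seen] = 30·(1 - (29/30)^106) = 29.17500.

29.1750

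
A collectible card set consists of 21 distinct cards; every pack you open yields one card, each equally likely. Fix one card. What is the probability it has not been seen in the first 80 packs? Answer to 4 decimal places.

Each pack misses the fixed card with probability (21-1)/21 = 20/21, independently.
P(still missing after 80) = (20/21)^80 = 0.02018.

0.0202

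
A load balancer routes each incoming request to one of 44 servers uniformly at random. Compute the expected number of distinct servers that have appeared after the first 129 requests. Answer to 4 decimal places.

41.7328

For each server, P(seen in 129 requests) = 1 - (43/44)^129 = 0.94847.
By linearity of expectation, E[distinct seen] = 44·(1 - (43/44)^129) = 41.73281.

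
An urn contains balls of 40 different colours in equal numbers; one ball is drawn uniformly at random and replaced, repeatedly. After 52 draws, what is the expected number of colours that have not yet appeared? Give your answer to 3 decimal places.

For each colour, P(unseen after 52) = (39/40)^52 = 0.2681.
By linearity of expectation, E[unseen] = 40·(39/40)^52 = 10.7226.

10.723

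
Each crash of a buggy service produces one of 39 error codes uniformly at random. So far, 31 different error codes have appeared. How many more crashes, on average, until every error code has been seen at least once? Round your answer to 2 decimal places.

106.00

From k distinct to k+1 distinct takes on average 39/(39-k) crashes.
Sum over k = 31,...,38: E = 39/8 + 39/7 + 39/6 + ... + 39/2 + 39/1 = 105.996.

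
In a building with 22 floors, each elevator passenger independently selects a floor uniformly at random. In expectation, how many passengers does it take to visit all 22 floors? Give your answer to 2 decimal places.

The wait to go from k to k+1 distinct floors is geometric with mean 22/(22-k).
E[T] = 22/22 + 22/21 + 22/20 + ... + 22/2 + 22/1 = 22·H_{22}.
H_{22} = 3.691, so E[T] = 81.198.

81.20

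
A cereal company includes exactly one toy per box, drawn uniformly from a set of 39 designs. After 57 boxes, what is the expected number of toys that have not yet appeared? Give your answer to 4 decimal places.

For each toy, P(unseen after 57) = (38/39)^57 = 0.22750.
By linearity of expectation, E[unseen] = 39·(38/39)^57 = 8.87252.

8.8725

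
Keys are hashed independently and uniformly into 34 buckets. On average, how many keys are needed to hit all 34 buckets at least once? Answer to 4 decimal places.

140.0191

After k distinct buckets have appeared, the next key gives a new one with probability (34-k)/34, so the expected wait for the (k+1)-th is 34/(34-k).
E[T] = 34/34 + 34/33 + 34/32 + ... + 34/2 + 34/1 = 34·H_{34}.
H_{34} = 4.11821, so E[T] = 140.01914.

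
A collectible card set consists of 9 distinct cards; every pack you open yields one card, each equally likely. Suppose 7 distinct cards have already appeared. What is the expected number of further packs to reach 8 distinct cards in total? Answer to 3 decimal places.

4.500

The wait to go from k to k+1 distinct cards is geometric with mean 9/(9-k).
Only the k = 7 term is needed: E = 9/2 = 4.5000.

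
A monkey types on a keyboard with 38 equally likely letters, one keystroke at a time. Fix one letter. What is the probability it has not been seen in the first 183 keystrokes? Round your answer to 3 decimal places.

On each keystroke the fixed letter fails to appear with probability 37/38.
P(still missing after 183) = (37/38)^183 = 0.0076.

0.008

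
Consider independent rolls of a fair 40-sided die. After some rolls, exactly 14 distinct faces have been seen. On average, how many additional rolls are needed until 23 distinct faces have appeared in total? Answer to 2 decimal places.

16.59

From k distinct to k+1 distinct takes on average 40/(40-k) rolls.
Sum over k = 14,...,22: E = 40/26 + 40/25 + 40/24 + ... + 40/19 + 40/18 = 16.595.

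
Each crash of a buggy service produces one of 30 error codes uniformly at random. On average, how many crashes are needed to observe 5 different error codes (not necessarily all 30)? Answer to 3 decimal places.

Going from k to k+1 distinct takes a geometric number of crashes with mean 30/(30-k).
Sum over k = 0,...,4: E = 30/30 + 30/29 + 30/28 + 30/27 + 30/26 = 5.3709.

5.371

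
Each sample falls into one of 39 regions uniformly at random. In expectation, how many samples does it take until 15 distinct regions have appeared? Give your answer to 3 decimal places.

18.626

Going from k to k+1 distinct takes a geometric number of samples with mean 39/(39-k).
Sum over k = 0,...,14: E = 39/39 + 39/38 + 39/37 + ... + 39/26 + 39/25 = 18.6258.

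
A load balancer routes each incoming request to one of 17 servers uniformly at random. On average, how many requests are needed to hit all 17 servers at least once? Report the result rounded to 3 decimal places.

58.472

The wait to go from k to k+1 distinct servers is geometric with mean 17/(17-k).
E[T] = 17/17 + 17/16 + 17/15 + ... + 17/2 + 17/1 = 17·H_{17}.
H_{17} = 3.4396, so E[T] = 58.4724.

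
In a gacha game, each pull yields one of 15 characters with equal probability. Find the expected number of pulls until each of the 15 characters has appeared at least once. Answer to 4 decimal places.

49.7734

After k distinct characters have appeared, the next pull gives a new one with probability (15-k)/15, so the expected wait for the (k+1)-th is 15/(15-k).
E[T] = 15/15 + 15/14 + 15/13 + ... + 15/2 + 15/1 = 15·H_{15}.
H_{15} = 3.31823, so E[T] = 49.77343.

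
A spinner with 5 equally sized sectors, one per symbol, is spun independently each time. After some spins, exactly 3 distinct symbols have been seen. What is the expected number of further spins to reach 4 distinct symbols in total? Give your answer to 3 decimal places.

2.500

The wait to go from k to k+1 distinct symbols is geometric with mean 5/(5-k).
Only the k = 3 term is needed: E = 5/2 = 2.5000.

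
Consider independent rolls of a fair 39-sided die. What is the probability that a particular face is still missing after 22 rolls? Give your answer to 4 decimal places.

On each roll the fixed face fails to appear with probability 38/39.
P(still missing after 22) = (38/39)^22 = 0.56470.

0.5647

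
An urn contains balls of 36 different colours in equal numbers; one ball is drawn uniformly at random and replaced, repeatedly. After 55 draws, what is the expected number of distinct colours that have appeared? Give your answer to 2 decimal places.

28.35

For each colour, P(seen in 55 draws) = 1 - (35/36)^55 = 0.788.
By linearity of expectation, E[distinct seen] = 36·(1 - (35/36)^55) = 28.354.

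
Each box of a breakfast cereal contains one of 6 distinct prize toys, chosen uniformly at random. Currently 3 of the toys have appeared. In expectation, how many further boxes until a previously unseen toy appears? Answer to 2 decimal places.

The number of boxes until the next new toy is geometric with success probability 3/6, so its mean is 6/3.
E = 6/3 = 2.000.

2.00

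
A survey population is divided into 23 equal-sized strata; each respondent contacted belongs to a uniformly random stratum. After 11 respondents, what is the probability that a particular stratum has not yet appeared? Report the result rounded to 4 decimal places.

0.6133

Each respondent misses the fixed stratum with probability (23-1)/23 = 22/23, independently.
P(still missing after 11) = (22/23)^11 = 0.61326.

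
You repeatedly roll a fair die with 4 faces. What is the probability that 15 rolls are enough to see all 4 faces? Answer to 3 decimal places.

By inclusion–exclusion over which faces are missing,
P(all seen) = Σ_{j=0}^{4} (-1)^j C(4,j)((4-j)/4)^15
= 1.0000 - 0.0535 + 0.0002 - 0.0000 + 0.0000
= 0.9467.

0.947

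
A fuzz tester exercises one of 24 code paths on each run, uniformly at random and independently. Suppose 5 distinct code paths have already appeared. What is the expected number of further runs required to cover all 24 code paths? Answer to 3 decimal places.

The wait to go from k to k+1 distinct code paths is geometric with mean 24/(24-k).
Sum over k = 5,...,23: E = 24/19 + 24/18 + 24/17 + ... + 24/2 + 24/1 = 85.1458.

85.146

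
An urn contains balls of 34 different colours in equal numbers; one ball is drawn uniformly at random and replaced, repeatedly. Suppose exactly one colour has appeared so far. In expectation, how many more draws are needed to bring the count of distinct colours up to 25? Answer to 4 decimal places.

With k distinct colours already seen, the next new one takes an expected 34/(34-k) draws.
Sum over k = 1,...,24: E = 34/33 + 34/32 + 34/31 + ... + 34/11 + 34/10 = 42.83422.

42.8342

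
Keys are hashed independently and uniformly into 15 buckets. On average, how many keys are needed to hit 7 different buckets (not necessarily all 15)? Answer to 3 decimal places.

9.006

With k distinct buckets already seen, the next new one arrives after an expected 15/(15-k) keys.
Sum over k = 0,...,6: E = 15/15 + 15/14 + 15/13 + ... + 15/10 + 15/9 = 9.0056.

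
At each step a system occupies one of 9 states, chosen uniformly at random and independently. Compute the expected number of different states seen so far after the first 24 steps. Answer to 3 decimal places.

8.467

For each state, P(seen in 24 steps) = 1 - (8/9)^24 = 0.9408.
By linearity of expectation, E[distinct seen] = 9·(1 - (8/9)^24) = 8.4672.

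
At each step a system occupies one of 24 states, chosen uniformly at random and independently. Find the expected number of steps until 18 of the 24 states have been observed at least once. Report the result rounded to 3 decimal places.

With k distinct states already seen, the next new one arrives after an expected 24/(24-k) steps.
Sum over k = 0,...,17: E = 24/24 + 24/23 + 24/22 + ... + 24/8 + 24/7 = 31.8230.

31.823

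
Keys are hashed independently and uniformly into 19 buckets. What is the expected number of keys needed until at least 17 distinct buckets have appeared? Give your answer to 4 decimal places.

With k distinct buckets already seen, the next new one arrives after an expected 19/(19-k) keys.
Sum over k = 0,...,16: E = 19/19 + 19/18 + 19/17 + ... + 19/4 + 19/3 = 38.90705.

38.9071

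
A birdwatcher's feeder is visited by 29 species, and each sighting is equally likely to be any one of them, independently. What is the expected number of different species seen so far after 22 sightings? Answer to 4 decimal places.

For each species, P(seen in 22 sightings) = 1 - (28/29)^22 = 0.53792.
By linearity of expectation, E[distinct seen] = 29·(1 - (28/29)^22) = 15.59957.

15.5996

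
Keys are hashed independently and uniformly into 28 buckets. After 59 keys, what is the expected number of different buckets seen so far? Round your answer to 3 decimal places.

24.724

For each bucket, P(seen in 59 keys) = 1 - (27/28)^59 = 0.8830.
By linearity of expectation, E[distinct seen] = 28·(1 - (27/28)^59) = 24.7244.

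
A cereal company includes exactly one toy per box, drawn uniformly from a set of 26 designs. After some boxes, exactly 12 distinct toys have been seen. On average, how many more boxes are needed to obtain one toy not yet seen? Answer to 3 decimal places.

1.857

Each box yields a new toy with probability (26-12)/26 = 14/26, so the wait is geometric with mean 26/14.
E = 26/14 = 1.8571.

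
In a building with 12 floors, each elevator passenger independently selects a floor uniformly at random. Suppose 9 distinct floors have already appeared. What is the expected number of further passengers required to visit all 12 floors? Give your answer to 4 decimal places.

From k distinct to k+1 distinct takes on average 12/(12-k) passengers.
Sum over k = 9,...,11: E = 12/3 + 12/2 + 12/1 = 22.00000.

22.0000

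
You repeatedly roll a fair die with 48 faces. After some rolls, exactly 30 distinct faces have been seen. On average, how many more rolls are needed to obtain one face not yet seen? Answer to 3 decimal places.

The number of rolls until the next new face is geometric with success probability 18/48, so its mean is 48/18.
E = 48/18 = 2.6667.

2.667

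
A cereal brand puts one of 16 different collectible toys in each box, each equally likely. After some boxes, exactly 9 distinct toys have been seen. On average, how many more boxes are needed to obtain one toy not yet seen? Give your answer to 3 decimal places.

2.286

The number of boxes until the next new toy is geometric with success probability 7/16, so its mean is 16/7.
E = 16/7 = 2.2857.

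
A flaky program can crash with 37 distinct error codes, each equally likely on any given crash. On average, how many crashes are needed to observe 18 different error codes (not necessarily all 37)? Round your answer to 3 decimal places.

24.192

With k distinct error codes already seen, the next new one arrives after an expected 37/(37-k) crashes.
Sum over k = 0,...,17: E = 37/37 + 37/36 + 37/35 + ... + 37/21 + 37/20 = 24.1923.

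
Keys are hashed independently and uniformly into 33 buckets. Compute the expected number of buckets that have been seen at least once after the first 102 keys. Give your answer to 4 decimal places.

For each bucket, P(seen in 102 keys) = 1 - (32/33)^102 = 0.95666.
By linearity of expectation, E[distinct seen] = 33·(1 - (32/33)^102) = 31.56982.

31.5698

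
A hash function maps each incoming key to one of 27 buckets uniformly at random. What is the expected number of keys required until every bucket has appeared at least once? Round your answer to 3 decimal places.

105.069

Split into phases: going from k distinct to k+1 distinct takes on average 27/(27-k) keys.
E[T] = 27/27 + 27/26 + 27/25 + ... + 27/2 + 27/1 = 27·H_{27}.
H_{27} = 3.8915, so E[T] = 105.0693.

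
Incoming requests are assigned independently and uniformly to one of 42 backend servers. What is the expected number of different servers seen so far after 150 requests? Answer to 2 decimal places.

40.87

For each server, P(seen in 150 requests) = 1 - (41/42)^150 = 0.973.
By linearity of expectation, E[distinct seen] = 42·(1 - (41/42)^150) = 40.869.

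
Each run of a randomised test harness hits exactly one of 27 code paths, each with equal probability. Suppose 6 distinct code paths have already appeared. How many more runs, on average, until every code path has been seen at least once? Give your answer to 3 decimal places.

98.425

With k distinct code paths already seen, the next new one takes an expected 27/(27-k) runs.
Sum over k = 6,...,26: E = 27/21 + 27/20 + 27/19 + ... + 27/2 + 27/1 = 98.4247.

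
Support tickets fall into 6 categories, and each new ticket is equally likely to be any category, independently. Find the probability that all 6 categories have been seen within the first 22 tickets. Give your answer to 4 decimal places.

By inclusion–exclusion over which categories are missing,
P(all seen) = Σ_{j=0}^{6} (-1)^j C(6,j)((6-j)/6)^22
= 1.00000 - 0.10868 + 0.00200 - 0.00000 + 0.00000 - 0.00000 + 0.00000
= 0.89332.

0.8933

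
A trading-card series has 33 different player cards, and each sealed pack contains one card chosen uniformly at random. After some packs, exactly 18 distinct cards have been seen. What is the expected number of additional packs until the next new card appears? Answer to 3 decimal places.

Each pack yields a new card with probability (33-18)/33 = 15/33, so the wait is geometric with mean 33/15.
E = 33/15 = 2.2000.

2.200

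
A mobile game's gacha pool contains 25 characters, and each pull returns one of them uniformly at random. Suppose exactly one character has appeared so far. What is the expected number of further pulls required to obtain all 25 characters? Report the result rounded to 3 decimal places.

With k distinct characters already seen, the next new one takes an expected 25/(25-k) pulls.
Sum over k = 1,...,24: E = 25/24 + 25/23 + 25/22 + ... + 25/2 + 25/1 = 94.3990.

94.399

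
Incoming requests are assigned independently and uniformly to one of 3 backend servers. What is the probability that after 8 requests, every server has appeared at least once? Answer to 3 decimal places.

By inclusion–exclusion over which servers are missing,
P(all seen) = Σ_{j=0}^{3} (-1)^j C(3,j)((3-j)/3)^8
= 1.0000 - 0.1171 + 0.0005 - 0.0000
= 0.8834.

0.883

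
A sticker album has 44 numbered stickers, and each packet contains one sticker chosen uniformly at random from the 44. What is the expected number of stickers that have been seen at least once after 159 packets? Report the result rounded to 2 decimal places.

For each sticker, P(seen in 159 packets) = 1 - (43/44)^159 = 0.974.
By linearity of expectation, E[distinct seen] = 44·(1 - (43/44)^159) = 42.862.

42.86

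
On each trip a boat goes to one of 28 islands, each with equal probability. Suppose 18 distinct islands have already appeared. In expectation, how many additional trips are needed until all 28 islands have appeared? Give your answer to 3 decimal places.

The wait to go from k to k+1 distinct islands is geometric with mean 28/(28-k).
Sum over k = 18,...,27: E = 28/10 + 28/9 + 28/8 + ... + 28/2 + 28/1 = 82.0111.

82.011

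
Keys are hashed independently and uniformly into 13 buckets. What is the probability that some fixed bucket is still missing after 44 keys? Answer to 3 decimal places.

Each key misses the fixed bucket with probability (13-1)/13 = 12/13, independently.
P(still missing after 44) = (12/13)^44 = 0.0295.

0.030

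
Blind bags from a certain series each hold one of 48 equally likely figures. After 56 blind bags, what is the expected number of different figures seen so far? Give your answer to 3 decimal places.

33.236

For each figure, P(seen in 56 blind bags) = 1 - (47/48)^56 = 0.6924.
By linearity of expectation, E[distinct seen] = 48·(1 - (47/48)^56) = 33.2357.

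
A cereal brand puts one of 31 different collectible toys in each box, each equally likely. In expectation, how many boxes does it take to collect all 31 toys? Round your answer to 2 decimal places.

124.84

The wait to go from k to k+1 distinct toys is geometric with mean 31/(31-k).
E[T] = 31/31 + 31/30 + 31/29 + ... + 31/2 + 31/1 = 31·H_{31}.
H_{31} = 4.027, so E[T] = 124.845.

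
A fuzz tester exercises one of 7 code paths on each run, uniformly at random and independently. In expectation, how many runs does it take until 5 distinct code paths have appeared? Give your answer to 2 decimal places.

7.65

With k distinct code paths already seen, the next new one arrives after an expected 7/(7-k) runs.
Sum over k = 0,...,4: E = 7/7 + 7/6 + 7/5 + 7/4 + 7/3 = 7.650.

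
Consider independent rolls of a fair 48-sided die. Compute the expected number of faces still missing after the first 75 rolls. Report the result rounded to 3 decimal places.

9.897

For each face, P(unseen after 75) = (47/48)^75 = 0.2062.
By linearity of expectation, E[unseen] = 48·(47/48)^75 = 9.8966.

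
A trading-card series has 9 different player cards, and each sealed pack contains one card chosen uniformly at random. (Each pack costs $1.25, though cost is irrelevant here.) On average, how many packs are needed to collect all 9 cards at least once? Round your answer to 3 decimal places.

25.461

The wait to go from k to k+1 distinct cards is geometric with mean 9/(9-k).
E[T] = 9/9 + 9/8 + 9/7 + ... + 9/2 + 9/1 = 9·H_{9}.
H_{9} = 2.8290, so E[T] = 25.4607.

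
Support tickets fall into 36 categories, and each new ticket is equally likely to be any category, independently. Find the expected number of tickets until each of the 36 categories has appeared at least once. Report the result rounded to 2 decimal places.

150.28

The wait to go from k to k+1 distinct categories is geometric with mean 36/(36-k).
E[T] = 36/36 + 36/35 + 36/34 + ... + 36/2 + 36/1 = 36·H_{36}.
H_{36} = 4.175, so E[T] = 150.284.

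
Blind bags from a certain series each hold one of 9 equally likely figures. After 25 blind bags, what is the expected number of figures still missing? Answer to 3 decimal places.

0.474

For each figure, P(unseen after 25) = (8/9)^25 = 0.0526.
By linearity of expectation, E[unseen] = 9·(8/9)^25 = 0.4736.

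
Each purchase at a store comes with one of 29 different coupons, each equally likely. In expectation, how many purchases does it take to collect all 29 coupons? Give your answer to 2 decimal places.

114.89

Split into phases: going from k distinct to k+1 distinct takes on average 29/(29-k) purchases.
E[T] = 29/29 + 29/28 + 29/27 + ... + 29/2 + 29/1 = 29·H_{29}.
H_{29} = 3.962, so E[T] = 114.888.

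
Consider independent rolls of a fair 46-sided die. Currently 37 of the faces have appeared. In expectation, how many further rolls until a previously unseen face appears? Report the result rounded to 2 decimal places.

The number of rolls until the next new face is geometric with success probability 9/46, so its mean is 46/9.
E = 46/9 = 5.111.

5.11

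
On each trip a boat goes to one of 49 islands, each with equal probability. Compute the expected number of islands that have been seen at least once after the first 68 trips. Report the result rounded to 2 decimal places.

For each island, P(seen in 68 trips) = 1 - (48/49)^68 = 0.754.
By linearity of expectation, E[distinct seen] = 49·(1 - (48/49)^68) = 36.942.

36.94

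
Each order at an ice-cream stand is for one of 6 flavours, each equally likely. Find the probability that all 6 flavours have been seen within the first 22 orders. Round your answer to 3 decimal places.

By inclusion–exclusion over which flavours are missing,
P(all seen) = Σ_{j=0}^{6} (-1)^j C(6,j)((6-j)/6)^22
= 1.0000 - 0.1087 + 0.0020 - 0.0000 + 0.0000 - 0.0000 + 0.0000
= 0.8933.

0.893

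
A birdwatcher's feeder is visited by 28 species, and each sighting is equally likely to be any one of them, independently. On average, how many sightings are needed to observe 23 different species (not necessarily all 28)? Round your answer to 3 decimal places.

With k distinct species already seen, the next new one arrives after an expected 28/(28-k) sightings.
Sum over k = 0,...,22: E = 28/28 + 28/27 + 28/26 + ... + 28/7 + 28/6 = 46.0275.

46.027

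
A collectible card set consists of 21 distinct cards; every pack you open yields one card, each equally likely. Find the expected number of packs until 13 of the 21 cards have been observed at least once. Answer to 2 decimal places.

19.48

Going from k to k+1 distinct takes a geometric number of packs with mean 21/(21-k).
Sum over k = 0,...,12: E = 21/21 + 21/20 + 21/19 + ... + 21/10 + 21/9 = 19.478.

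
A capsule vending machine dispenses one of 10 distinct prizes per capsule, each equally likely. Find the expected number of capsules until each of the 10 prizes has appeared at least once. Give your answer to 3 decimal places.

After k distinct prizes have appeared, the next capsule gives a new one with probability (10-k)/10, so the expected wait for the (k+1)-th is 10/(10-k).
E[T] = 10/10 + 10/9 + 10/8 + ... + 10/2 + 10/1 = 10·H_{10}.
H_{10} = 2.9290, so E[T] = 29.2897.

29.290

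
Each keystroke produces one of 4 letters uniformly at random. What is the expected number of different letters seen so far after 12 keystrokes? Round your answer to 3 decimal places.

For each letter, P(seen in 12 keystrokes) = 1 - (3/4)^12 = 0.9683.
By linearity of expectation, E[distinct seen] = 4·(1 - (3/4)^12) = 3.8733.

3.873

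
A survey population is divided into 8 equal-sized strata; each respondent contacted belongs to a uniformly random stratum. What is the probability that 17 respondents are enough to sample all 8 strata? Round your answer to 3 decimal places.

0.366

By inclusion–exclusion over which strata are missing,
P(all seen) = Σ_{j=0}^{8} (-1)^j C(8,j)((8-j)/8)^17
= 1.0000 - 0.8265 + 0.2105 - 0.0190 + 0.0005 - 0.0000 + 0.0000 - 0.0000 + 0.0000
= 0.3656.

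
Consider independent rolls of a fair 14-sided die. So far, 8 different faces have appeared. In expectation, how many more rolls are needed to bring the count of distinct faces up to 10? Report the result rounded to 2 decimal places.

With k distinct faces already seen, the next new one takes an expected 14/(14-k) rolls.
Sum over k = 8,...,9: E = 14/6 + 14/5 = 5.133.

5.13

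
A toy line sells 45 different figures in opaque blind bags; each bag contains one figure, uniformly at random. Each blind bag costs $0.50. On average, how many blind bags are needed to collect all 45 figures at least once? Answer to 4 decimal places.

197.7727

Split into phases: going from k distinct to k+1 distinct takes on average 45/(45-k) blind bags.
E[T] = 45/45 + 45/44 + 45/43 + ... + 45/2 + 45/1 = 45·H_{45}.
H_{45} = 4.39495, so E[T] = 197.77267.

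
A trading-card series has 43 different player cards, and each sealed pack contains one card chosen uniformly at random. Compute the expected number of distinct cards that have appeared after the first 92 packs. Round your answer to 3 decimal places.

38.065

For each card, P(seen in 92 packs) = 1 - (42/43)^92 = 0.8852.
By linearity of expectation, E[distinct seen] = 43·(1 - (42/43)^92) = 38.0648.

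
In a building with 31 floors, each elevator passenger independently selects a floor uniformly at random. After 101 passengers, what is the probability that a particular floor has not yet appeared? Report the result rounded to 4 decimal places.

On each passenger the fixed floor fails to appear with probability 30/31.
P(still missing after 101) = (30/31)^101 = 0.03645.

0.0365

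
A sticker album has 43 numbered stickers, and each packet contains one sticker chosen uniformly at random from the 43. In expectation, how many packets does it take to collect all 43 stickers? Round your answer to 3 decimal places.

187.050

Split into phases: going from k distinct to k+1 distinct takes on average 43/(43-k) packets.
E[T] = 43/43 + 43/42 + 43/41 + ... + 43/2 + 43/1 = 43·H_{43}.
H_{43} = 4.3500, so E[T] = 187.0499.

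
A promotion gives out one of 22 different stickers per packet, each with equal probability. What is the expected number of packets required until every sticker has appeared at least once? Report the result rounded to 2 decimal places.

Split into phases: going from k distinct to k+1 distinct takes on average 22/(22-k) packets.
E[T] = 22/22 + 22/21 + 22/20 + ... + 22/2 + 22/1 = 22·H_{22}.
H_{22} = 3.691, so E[T] = 81.198.

81.20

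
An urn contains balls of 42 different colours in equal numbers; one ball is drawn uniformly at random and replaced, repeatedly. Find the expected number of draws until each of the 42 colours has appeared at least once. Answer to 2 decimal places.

The wait to go from k to k+1 distinct colours is geometric with mean 42/(42-k).
E[T] = 42/42 + 42/41 + 42/40 + ... + 42/2 + 42/1 = 42·H_{42}.
H_{42} = 4.327, so E[T] = 181.723.

181.72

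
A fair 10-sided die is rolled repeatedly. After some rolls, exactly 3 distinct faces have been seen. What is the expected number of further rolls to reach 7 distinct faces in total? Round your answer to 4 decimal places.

7.5952

From k distinct to k+1 distinct takes on average 10/(10-k) rolls.
Sum over k = 3,...,6: E = 10/7 + 10/6 + 10/5 + 10/4 = 7.59524.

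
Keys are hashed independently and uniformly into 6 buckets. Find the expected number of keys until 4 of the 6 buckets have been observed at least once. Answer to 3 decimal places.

Going from k to k+1 distinct takes a geometric number of keys with mean 6/(6-k).
Sum over k = 0,...,3: E = 6/6 + 6/5 + 6/4 + 6/3 = 5.7000.

5.700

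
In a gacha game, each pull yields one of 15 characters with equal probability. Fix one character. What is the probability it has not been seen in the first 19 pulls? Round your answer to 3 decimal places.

0.270

On each pull the fixed character fails to appear with probability 14/15.
P(still missing after 19) = (14/15)^19 = 0.2696.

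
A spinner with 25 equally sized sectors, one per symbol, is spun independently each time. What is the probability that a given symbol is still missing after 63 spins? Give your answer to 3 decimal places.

0.076

On each spin the fixed symbol fails to appear with probability 24/25.
P(still missing after 63) = (24/25)^63 = 0.0764.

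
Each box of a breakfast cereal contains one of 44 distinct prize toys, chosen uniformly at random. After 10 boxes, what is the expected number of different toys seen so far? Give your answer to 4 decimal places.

For each toy, P(seen in 10 boxes) = 1 - (43/44)^10 = 0.20538.
By linearity of expectation, E[distinct seen] = 44·(1 - (43/44)^10) = 9.03686.

9.0369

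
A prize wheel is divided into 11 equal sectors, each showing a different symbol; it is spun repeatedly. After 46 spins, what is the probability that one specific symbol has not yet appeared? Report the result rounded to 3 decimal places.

On each spin the fixed symbol fails to appear with probability 10/11.
P(still missing after 46) = (10/11)^46 = 0.0125.

0.012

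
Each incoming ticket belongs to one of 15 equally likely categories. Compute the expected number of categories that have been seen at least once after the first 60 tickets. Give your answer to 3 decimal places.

For each category, P(seen in 60 tickets) = 1 - (14/15)^60 = 0.9841.
By linearity of expectation, E[distinct seen] = 15·(1 - (14/15)^60) = 14.7611.

14.761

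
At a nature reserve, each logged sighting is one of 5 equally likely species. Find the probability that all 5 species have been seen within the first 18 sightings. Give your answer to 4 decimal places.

0.9109

Let A_i be the event that species i is missing after 18 sightings. By inclusion–exclusion on the A_i,
P(all seen) = Σ_{j=0}^{5} (-1)^j C(5,j)((5-j)/5)^18
= 1.00000 - 0.09007 + 0.00102 - 0.00000 + 0.00000 - 0.00000
= 0.91094.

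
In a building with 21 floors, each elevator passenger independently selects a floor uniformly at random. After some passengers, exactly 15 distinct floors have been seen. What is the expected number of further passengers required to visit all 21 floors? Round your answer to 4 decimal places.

With k distinct floors already seen, the next new one takes an expected 21/(21-k) passengers.
Sum over k = 15,...,20: E = 21/6 + 21/5 + 21/4 + 21/3 + 21/2 + 21/1 = 51.45000.

51.4500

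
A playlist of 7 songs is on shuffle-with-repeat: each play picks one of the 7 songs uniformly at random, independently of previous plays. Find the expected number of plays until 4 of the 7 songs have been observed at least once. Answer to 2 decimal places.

Going from k to k+1 distinct takes a geometric number of plays with mean 7/(7-k).
Sum over k = 0,...,3: E = 7/7 + 7/6 + 7/5 + 7/4 = 5.317.

5.32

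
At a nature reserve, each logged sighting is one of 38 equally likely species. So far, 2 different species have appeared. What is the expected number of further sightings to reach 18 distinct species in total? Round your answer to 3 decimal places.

From k distinct to k+1 distinct takes on average 38/(38-k) sightings.
Sum over k = 2,...,17: E = 38/36 + 38/35 + 38/34 + ... + 38/22 + 38/21 = 21.9191.

21.919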